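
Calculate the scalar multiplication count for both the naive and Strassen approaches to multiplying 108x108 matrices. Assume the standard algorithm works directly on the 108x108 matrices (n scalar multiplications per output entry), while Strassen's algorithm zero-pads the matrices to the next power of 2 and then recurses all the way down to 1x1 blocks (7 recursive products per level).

Matrix multiplication for 108x108 matrices:

Strassen's algorithm requires power-of-2 dimensions. Pad 108x108 to 128x128 (next power of 2).

Standard algorithm: 108^3 = 1259712 multiplications
Strassen's algorithm: 7^(log2(128)) = 7^7 = 823543 multiplications
Savings: 1259712 - 823543 = 436169 multiplications

Standard: 1259712 multiplications (108^3). Strassen: 823543 multiplications (7^7, after padding to 128x128). Strassen reduces 8 recursive multiplications to 7 at each level.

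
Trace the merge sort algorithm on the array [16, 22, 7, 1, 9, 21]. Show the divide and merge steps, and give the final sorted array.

Merge sort trace:

Split: [16, 22, 7, 1, 9, 21] -> [16, 22, 7] and [1, 9, 21]
  Split: [16, 22, 7] -> [16] and [22, 7]
    Split: [22, 7] -> [22] and [7]
    Merge: [22] + [7] -> [7, 22]
  Merge: [16] + [7, 22] -> [7, 16, 22]
  Split: [1, 9, 21] -> [1] and [9, 21]
    Split: [9, 21] -> [9] and [21]
    Merge: [9] + [21] -> [9, 21]
  Merge: [1] + [9, 21] -> [1, 9, 21]
Merge: [7, 16, 22] + [1, 9, 21] -> [1, 7, 9, 16, 21, 22]

Final sorted array: [1, 7, 9, 16, 21, 22]

The merge sort proceeds by recursively splitting the array and merging sorted halves.
After all merges, the sorted array is [1, 7, 9, 16, 21, 22].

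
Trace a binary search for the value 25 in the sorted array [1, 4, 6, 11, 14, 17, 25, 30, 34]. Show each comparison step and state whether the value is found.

Binary search for 25 in [1, 4, 6, 11, 14, 17, 25, 30, 34]:

lo=0, hi=8, mid=4, arr[mid]=14 -> 14 < 25, search right half
lo=5, hi=8, mid=6, arr[mid]=25 -> Found target at index 6!

Binary search finds 25 at index 6 after 2 comparisons. The search repeatedly halves the search space by comparing with the middle element.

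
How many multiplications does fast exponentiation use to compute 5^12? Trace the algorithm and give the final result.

Computing 5^12 by squaring (build up from 5^1; each line after the first costs one multiplication):

5^1 = 5
5^2 = (5^1)^2 = 5^2 = 25
5^3 = 5 * 5^2 = 5 * 25 = 125
5^6 = (5^3)^2 = 125^2 = 15625
5^12 = (5^6)^2 = 15625^2 = 244140625

Result: 244140625
Multiplications needed: 4 (4 lines after 5^1)

5^12 = 244140625. Using exponentiation by squaring, this requires 4 multiplications. The key idea: if the exponent is even, square the half-power; if odd, multiply by the base once.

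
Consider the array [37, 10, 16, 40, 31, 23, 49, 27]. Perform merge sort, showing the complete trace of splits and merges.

Merge sort trace:

Split: [37, 10, 16, 40, 31, 23, 49, 27] -> [37, 10, 16, 40] and [31, 23, 49, 27]
  Split: [37, 10, 16, 40] -> [37, 10] and [16, 40]
    Split: [37, 10] -> [37] and [10]
    Merge: [37] + [10] -> [10, 37]
    Split: [16, 40] -> [16] and [40]
    Merge: [16] + [40] -> [16, 40]
  Merge: [10, 37] + [16, 40] -> [10, 16, 37, 40]
  Split: [31, 23, 49, 27] -> [31, 23] and [49, 27]
    Split: [31, 23] -> [31] and [23]
    Merge: [31] + [23] -> [23, 31]
    Split: [49, 27] -> [49] and [27]
    Merge: [49] + [27] -> [27, 49]
  Merge: [23, 31] + [27, 49] -> [23, 27, 31, 49]
Merge: [10, 16, 37, 40] + [23, 27, 31, 49] -> [10, 16, 23, 27, 31, 37, 40, 49]

Final sorted array: [10, 16, 23, 27, 31, 37, 40, 49]

The merge sort proceeds by recursively splitting the array and merging sorted halves.
After all merges, the sorted array is [10, 16, 23, 27, 31, 37, 40, 49].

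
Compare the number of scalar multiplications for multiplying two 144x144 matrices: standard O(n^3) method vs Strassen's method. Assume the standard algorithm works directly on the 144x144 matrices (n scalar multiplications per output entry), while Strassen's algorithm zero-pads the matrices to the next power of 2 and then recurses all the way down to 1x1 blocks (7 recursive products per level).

Matrix multiplication for 144x144 matrices:

Strassen's algorithm requires power-of-2 dimensions. Pad 144x144 to 256x256 (next power of 2).

Standard algorithm: 144^3 = 2985984 multiplications
Strassen's algorithm: 7^(log2(256)) = 7^8 = 5764801 multiplications
Difference: 2985984 - 5764801 = -2778817 (Strassen uses MORE here due to padding overhead — for small or just-over-power-of-2 n, padding can outweigh the per-level savings)

Standard: 2985984 multiplications (144^3). Strassen: 5764801 multiplications (7^8, after padding to 256x256). Strassen reduces 8 recursive multiplications to 7 at each level.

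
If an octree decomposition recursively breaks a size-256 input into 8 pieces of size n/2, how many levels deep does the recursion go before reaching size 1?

For divide and conquer with division factor 2:

Problem sizes at each level:
Level 0: 256
Level 1: 128
Level 2: 64
Level 3: 32
Level 4: 16
Level 5: 8
Level 6: 4
Level 7: 2
Level 8: 1

The root is level 0 and the size-1 base case is level 8 (the tree spans levels 0 through 8, i.e. 9 levels counting the root), so the depth is the number of divisions: log_2(256) = 8

The recursion tree depth is log_2(256) = 8. At each level, the problem size is divided by 2, so it takes 8 divisions to reduce to a base case of size 1. The algorithm makes 8 recursive calls at each level.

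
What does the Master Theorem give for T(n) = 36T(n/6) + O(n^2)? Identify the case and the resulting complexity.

Master Theorem for T(n) = 36T(n/6) + O(n^2):

a = 36, b = 6, c = 2
log_b(a) = log_6(36) = 2.0000

Case 2: c = 2 = log_6(36) = 2.0000
T(n) = O(n^2 log n) = O(n^2 log n)

For T(n) = 36T(n/6) + O(n^2): log_6(36) = 2.0000. This is Case 2 of the Master Theorem (c = log_b(a), equal work at all levels), giving O(n^2 log n).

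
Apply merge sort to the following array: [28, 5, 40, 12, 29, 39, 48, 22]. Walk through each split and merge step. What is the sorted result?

Merge sort trace:

Split: [28, 5, 40, 12, 29, 39, 48, 22] -> [28, 5, 40, 12] and [29, 39, 48, 22]
  Split: [28, 5, 40, 12] -> [28, 5] and [40, 12]
    Split: [28, 5] -> [28] and [5]
    Merge: [28] + [5] -> [5, 28]
    Split: [40, 12] -> [40] and [12]
    Merge: [40] + [12] -> [12, 40]
  Merge: [5, 28] + [12, 40] -> [5, 12, 28, 40]
  Split: [29, 39, 48, 22] -> [29, 39] and [48, 22]
    Split: [29, 39] -> [29] and [39]
    Merge: [29] + [39] -> [29, 39]
    Split: [48, 22] -> [48] and [22]
    Merge: [48] + [22] -> [22, 48]
  Merge: [29, 39] + [22, 48] -> [22, 29, 39, 48]
Merge: [5, 12, 28, 40] + [22, 29, 39, 48] -> [5, 12, 22, 28, 29, 39, 40, 48]

Final sorted array: [5, 12, 22, 28, 29, 39, 40, 48]

The merge sort proceeds by recursively splitting the array and merging sorted halves.
After all merges, the sorted array is [5, 12, 22, 28, 29, 39, 40, 48].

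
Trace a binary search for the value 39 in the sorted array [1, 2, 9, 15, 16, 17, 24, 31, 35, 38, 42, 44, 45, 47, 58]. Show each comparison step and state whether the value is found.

Binary search for 39 in [1, 2, 9, 15, 16, 17, 24, 31, 35, 38, 42, 44, 45, 47, 58]:

lo=0, hi=14, mid=7, arr[mid]=31 -> 31 < 39, search right half
lo=8, hi=14, mid=11, arr[mid]=44 -> 44 > 39, search left half
lo=8, hi=10, mid=9, arr[mid]=38 -> 38 < 39, search right half
lo=10, hi=10, mid=10, arr[mid]=42 -> 42 > 39, search left half
lo=10 > hi=9, target 39 not found

Binary search determines that 39 is not in the array after 4 comparisons. The search space was exhausted without finding the target.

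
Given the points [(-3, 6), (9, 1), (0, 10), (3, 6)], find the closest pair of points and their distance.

Computing all pairwise distances among 4 points:

d((-3, 6), (9, 1)) = 13.0
d((-3, 6), (0, 10)) = 5.0 <-- minimum
d((-3, 6), (3, 6)) = 6.0
d((9, 1), (0, 10)) = 12.7279
d((9, 1), (3, 6)) = 7.8102
d((0, 10), (3, 6)) = 5.0 <-- minimum

Minimum distance: 5.0 (tie among 2 pairs: (-3, 6) and (0, 10); (0, 10) and (3, 6))

The minimum Euclidean distance is 5.0. There is a tie: 2 pairs achieve this minimum — (-3, 6) and (0, 10); (0, 10) and (3, 6). Any of these is a valid closest pair. For 4 points, brute-force pairwise comparison is shown above. For large n, the divide-and-conquer algorithm (sort by x, recurse on halves, check the dividing strip) achieves O(n log n).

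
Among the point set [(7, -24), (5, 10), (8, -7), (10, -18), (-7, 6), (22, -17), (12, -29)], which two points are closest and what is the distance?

Computing all pairwise distances among 7 points:

d((7, -24), (5, 10)) = 34.0588
d((7, -24), (8, -7)) = 17.0294
d((7, -24), (10, -18)) = 6.7082 <-- minimum
d((7, -24), (-7, 6)) = 33.1059
d((7, -24), (22, -17)) = 16.5529
d((7, -24), (12, -29)) = 7.0711
d((5, 10), (8, -7)) = 17.2627
d((5, 10), (10, -18)) = 28.4429
d((5, 10), (-7, 6)) = 12.6491
d((5, 10), (22, -17)) = 31.9061
d((5, 10), (12, -29)) = 39.6232
d((8, -7), (10, -18)) = 11.1803
d((8, -7), (-7, 6)) = 19.8494
d((8, -7), (22, -17)) = 17.2047
d((8, -7), (12, -29)) = 22.3607
d((10, -18), (-7, 6)) = 29.4109
d((10, -18), (22, -17)) = 12.0416
d((10, -18), (12, -29)) = 11.1803
d((-7, 6), (22, -17)) = 37.0135
d((-7, 6), (12, -29)) = 39.8246
d((22, -17), (12, -29)) = 15.6205

Closest pair: (7, -24) and (10, -18) with distance 6.7082

The closest pair is (7, -24) and (10, -18) with Euclidean distance 6.7082. For 7 points, brute-force pairwise comparison is shown above. For large n, the divide-and-conquer algorithm (sort by x, recurse on halves, check the dividing strip) achieves O(n log n).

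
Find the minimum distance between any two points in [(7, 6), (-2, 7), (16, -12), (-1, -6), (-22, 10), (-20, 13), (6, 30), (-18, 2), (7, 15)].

Computing all pairwise distances among 9 points:

d((7, 6), (-2, 7)) = 9.0554
d((7, 6), (16, -12)) = 20.1246
d((7, 6), (-1, -6)) = 14.4222
d((7, 6), (-22, 10)) = 29.2746
d((7, 6), (-20, 13)) = 27.8927
d((7, 6), (6, 30)) = 24.0208
d((7, 6), (-18, 2)) = 25.318
d((7, 6), (7, 15)) = 9.0
d((-2, 7), (16, -12)) = 26.1725
d((-2, 7), (-1, -6)) = 13.0384
d((-2, 7), (-22, 10)) = 20.2237
d((-2, 7), (-20, 13)) = 18.9737
d((-2, 7), (6, 30)) = 24.3516
d((-2, 7), (-18, 2)) = 16.7631
d((-2, 7), (7, 15)) = 12.0416
d((16, -12), (-1, -6)) = 18.0278
d((16, -12), (-22, 10)) = 43.909
d((16, -12), (-20, 13)) = 43.8292
d((16, -12), (6, 30)) = 43.1741
d((16, -12), (-18, 2)) = 36.7696
d((16, -12), (7, 15)) = 28.4605
d((-1, -6), (-22, 10)) = 26.4008
d((-1, -6), (-20, 13)) = 26.8701
d((-1, -6), (6, 30)) = 36.6742
d((-1, -6), (-18, 2)) = 18.7883
d((-1, -6), (7, 15)) = 22.4722
d((-22, 10), (-20, 13)) = 3.6056 <-- minimum
d((-22, 10), (6, 30)) = 34.4093
d((-22, 10), (-18, 2)) = 8.9443
d((-22, 10), (7, 15)) = 29.4279
d((-20, 13), (6, 30)) = 31.0644
d((-20, 13), (-18, 2)) = 11.1803
d((-20, 13), (7, 15)) = 27.074
d((6, 30), (-18, 2)) = 36.8782
d((6, 30), (7, 15)) = 15.0333
d((-18, 2), (7, 15)) = 28.178

Closest pair: (-22, 10) and (-20, 13) with distance 3.6056

The closest pair is (-22, 10) and (-20, 13) with Euclidean distance 3.6056. For 9 points, brute-force pairwise comparison is shown above. For large n, the divide-and-conquer algorithm (sort by x, recurse on halves, check the dividing strip) achieves O(n log n).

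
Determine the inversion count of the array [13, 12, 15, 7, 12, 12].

Finding inversions in [13, 12, 15, 7, 12, 12]:

(0, 1): arr[0]=13 > arr[1]=12
(0, 3): arr[0]=13 > arr[3]=7
(0, 4): arr[0]=13 > arr[4]=12
(0, 5): arr[0]=13 > arr[5]=12
(1, 3): arr[1]=12 > arr[3]=7
(2, 3): arr[2]=15 > arr[3]=7
(2, 4): arr[2]=15 > arr[4]=12
(2, 5): arr[2]=15 > arr[5]=12

Total inversions: 8

The array has 8 inversion(s): (0,1), (0,3), (0,4), (0,5), (1,3), (2,3), (2,4), (2,5). Each pair (i,j) satisfies i < j and arr[i] > arr[j].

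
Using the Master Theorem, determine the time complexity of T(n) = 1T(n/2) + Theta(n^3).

Master Theorem for T(n) = 1T(n/2) + O(n^3):

a = 1, b = 2, c = 3
log_b(a) = log_2(1) = 0.0000

Case 3: c = 3 > log_2(1) = 0.0000
T(n) = O(n^3) = O(n^3)

For T(n) = 1T(n/2) + O(n^3): log_2(1) = 0.0000. This is Case 3 of the Master Theorem (c > log_b(a), work dominated by root), giving O(n^3).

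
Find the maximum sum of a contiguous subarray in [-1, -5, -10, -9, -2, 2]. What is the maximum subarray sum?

Using Kadane's algorithm on [-1, -5, -10, -9, -2, 2]:

Scanning through the array:
Position 1 (value -5): max_ending_here = -5, max_so_far = -1
Position 2 (value -10): max_ending_here = -10, max_so_far = -1
Position 3 (value -9): max_ending_here = -9, max_so_far = -1
Position 4 (value -2): max_ending_here = -2, max_so_far = -1
Position 5 (value 2): max_ending_here = 2, max_so_far = 2

Maximum subarray: [2]
Maximum sum: 2

The maximum subarray is [2] with sum 2. This subarray runs from index 5 to index 5.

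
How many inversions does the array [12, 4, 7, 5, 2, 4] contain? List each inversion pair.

Finding inversions in [12, 4, 7, 5, 2, 4]:

(0, 1): arr[0]=12 > arr[1]=4
(0, 2): arr[0]=12 > arr[2]=7
(0, 3): arr[0]=12 > arr[3]=5
(0, 4): arr[0]=12 > arr[4]=2
(0, 5): arr[0]=12 > arr[5]=4
(1, 4): arr[1]=4 > arr[4]=2
(2, 3): arr[2]=7 > arr[3]=5
(2, 4): arr[2]=7 > arr[4]=2
(2, 5): arr[2]=7 > arr[5]=4
(3, 4): arr[3]=5 > arr[4]=2
(3, 5): arr[3]=5 > arr[5]=4

Total inversions: 11

The array has 11 inversion(s): (0,1), (0,2), (0,3), (0,4), (0,5), (1,4), (2,3), (2,4), (2,5), (3,4), (3,5). Each pair (i,j) satisfies i < j and arr[i] > arr[j].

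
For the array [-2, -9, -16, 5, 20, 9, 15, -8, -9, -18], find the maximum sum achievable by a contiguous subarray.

Using Kadane's algorithm on [-2, -9, -16, 5, 20, 9, 15, -8, -9, -18]:

Scanning through the array:
Position 1 (value -9): max_ending_here = -9, max_so_far = -2
Position 2 (value -16): max_ending_here = -16, max_so_far = -2
Position 3 (value 5): max_ending_here = 5, max_so_far = 5
Position 4 (value 20): max_ending_here = 25, max_so_far = 25
Position 5 (value 9): max_ending_here = 34, max_so_far = 34
Position 6 (value 15): max_ending_here = 49, max_so_far = 49
Position 7 (value -8): max_ending_here = 41, max_so_far = 49
Position 8 (value -9): max_ending_here = 32, max_so_far = 49
Position 9 (value -18): max_ending_here = 14, max_so_far = 49

Maximum subarray: [5, 20, 9, 15]
Maximum sum: 49

The maximum subarray is [5, 20, 9, 15] with sum 49. This subarray runs from index 3 to index 6.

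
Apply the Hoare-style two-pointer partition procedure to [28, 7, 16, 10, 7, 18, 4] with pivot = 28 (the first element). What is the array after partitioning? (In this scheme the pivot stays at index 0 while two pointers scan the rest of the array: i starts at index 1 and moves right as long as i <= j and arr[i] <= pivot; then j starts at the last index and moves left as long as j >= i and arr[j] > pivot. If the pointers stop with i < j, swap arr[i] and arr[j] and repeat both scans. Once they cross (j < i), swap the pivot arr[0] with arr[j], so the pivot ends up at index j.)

Hoare-style two-pointer partition with pivot = 28:

Initial array: [28, 7, 16, 10, 7, 18, 4]

Pointers start at i = 1, j = 6.
i ends at 7, j ends at 6: the pointers have crossed (j < i), so scanning stops.

Swap pivot arr[0] with arr[6] to place pivot at position 6: [4, 7, 16, 10, 7, 18, 28]
Pivot position: 6

After partitioning with pivot 28, the array becomes [4, 7, 16, 10, 7, 18, 28]. The pivot is placed at index 6. All elements to the left of the pivot are <= 28, and all elements to the right are > 28.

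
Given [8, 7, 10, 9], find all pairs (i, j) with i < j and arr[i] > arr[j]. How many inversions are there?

Finding inversions in [8, 7, 10, 9]:

(0, 1): arr[0]=8 > arr[1]=7
(2, 3): arr[2]=10 > arr[3]=9

Total inversions: 2

The array has 2 inversion(s): (0,1), (2,3). Each pair (i,j) satisfies i < j and arr[i] > arr[j].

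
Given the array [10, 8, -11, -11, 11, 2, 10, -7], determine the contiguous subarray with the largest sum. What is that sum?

Using Kadane's algorithm on [10, 8, -11, -11, 11, 2, 10, -7]:

Scanning through the array:
Position 1 (value 8): max_ending_here = 18, max_so_far = 18
Position 2 (value -11): max_ending_here = 7, max_so_far = 18
Position 3 (value -11): max_ending_here = -4, max_so_far = 18
Position 4 (value 11): max_ending_here = 11, max_so_far = 18
Position 5 (value 2): max_ending_here = 13, max_so_far = 18
Position 6 (value 10): max_ending_here = 23, max_so_far = 23
Position 7 (value -7): max_ending_here = 16, max_so_far = 23

Maximum subarray: [11, 2, 10]
Maximum sum: 23

The maximum subarray is [11, 2, 10] with sum 23. This subarray runs from index 4 to index 6.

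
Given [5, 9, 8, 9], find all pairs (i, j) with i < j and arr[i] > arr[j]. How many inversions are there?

Finding inversions in [5, 9, 8, 9]:

(1, 2): arr[1]=9 > arr[2]=8

Total inversions: 1

The array has 1 inversion(s): (1,2). Each pair (i,j) satisfies i < j and arr[i] > arr[j].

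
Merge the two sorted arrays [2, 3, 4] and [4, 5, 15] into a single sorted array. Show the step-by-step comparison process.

Merging process:

Compare 2 vs 4: take 2 from left. Merged: [2]
Compare 3 vs 4: take 3 from left. Merged: [2, 3]
Compare 4 vs 4: take 4 from left. Merged: [2, 3, 4]
Append remaining from right: [4, 5, 15]. Merged: [2, 3, 4, 4, 5, 15]

Final merged array: [2, 3, 4, 4, 5, 15]
Total comparisons: 3

The merged array is [2, 3, 4, 4, 5, 15], requiring 3 comparisons. The merge step runs in O(n) time where n is the total number of elements.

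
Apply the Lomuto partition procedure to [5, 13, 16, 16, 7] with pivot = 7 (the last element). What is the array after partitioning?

Lomuto partition with pivot = 7:

Initial array: [5, 13, 16, 16, 7]

arr[0]=5 <= 7: swap with position 0, array becomes [5, 13, 16, 16, 7]
arr[1]=13 > 7: no swap
arr[2]=16 > 7: no swap
arr[3]=16 > 7: no swap

Place pivot at position 1: [5, 7, 16, 16, 13]
Pivot position: 1

After partitioning with pivot 7, the array becomes [5, 7, 16, 16, 13]. The pivot is placed at index 1. All elements to the left of the pivot are <= 7, and all elements to the right are > 7.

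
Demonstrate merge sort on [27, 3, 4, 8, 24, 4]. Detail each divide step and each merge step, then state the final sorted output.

Merge sort trace:

Split: [27, 3, 4, 8, 24, 4] -> [27, 3, 4] and [8, 24, 4]
  Split: [27, 3, 4] -> [27] and [3, 4]
    Split: [3, 4] -> [3] and [4]
    Merge: [3] + [4] -> [3, 4]
  Merge: [27] + [3, 4] -> [3, 4, 27]
  Split: [8, 24, 4] -> [8] and [24, 4]
    Split: [24, 4] -> [24] and [4]
    Merge: [24] + [4] -> [4, 24]
  Merge: [8] + [4, 24] -> [4, 8, 24]
Merge: [3, 4, 27] + [4, 8, 24] -> [3, 4, 4, 8, 24, 27]

Final sorted array: [3, 4, 4, 8, 24, 27]

The merge sort proceeds by recursively splitting the array and merging sorted halves.
After all merges, the sorted array is [3, 4, 4, 8, 24, 27].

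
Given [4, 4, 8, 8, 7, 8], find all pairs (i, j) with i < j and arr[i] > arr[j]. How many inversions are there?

Finding inversions in [4, 4, 8, 8, 7, 8]:

(2, 4): arr[2]=8 > arr[4]=7
(3, 4): arr[3]=8 > arr[4]=7

Total inversions: 2

The array has 2 inversion(s): (2,4), (3,4). Each pair (i,j) satisfies i < j and arr[i] > arr[j].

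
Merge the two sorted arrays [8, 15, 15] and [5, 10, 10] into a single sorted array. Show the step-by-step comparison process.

Merging process:

Compare 8 vs 5: take 5 from right. Merged: [5]
Compare 8 vs 10: take 8 from left. Merged: [5, 8]
Compare 15 vs 10: take 10 from right. Merged: [5, 8, 10]
Compare 15 vs 10: take 10 from right. Merged: [5, 8, 10, 10]
Append remaining from left: [15, 15]. Merged: [5, 8, 10, 10, 15, 15]

Final merged array: [5, 8, 10, 10, 15, 15]
Total comparisons: 4

The merged array is [5, 8, 10, 10, 15, 15], requiring 4 comparisons. The merge step runs in O(n) time where n is the total number of elements.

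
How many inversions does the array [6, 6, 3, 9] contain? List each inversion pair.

Finding inversions in [6, 6, 3, 9]:

(0, 2): arr[0]=6 > arr[2]=3
(1, 2): arr[1]=6 > arr[2]=3

Total inversions: 2

The array has 2 inversion(s): (0,2), (1,2). Each pair (i,j) satisfies i < j and arr[i] > arr[j].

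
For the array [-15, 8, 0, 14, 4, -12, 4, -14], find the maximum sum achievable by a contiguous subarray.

Using Kadane's algorithm on [-15, 8, 0, 14, 4, -12, 4, -14]:

Scanning through the array:
Position 1 (value 8): max_ending_here = 8, max_so_far = 8
Position 2 (value 0): max_ending_here = 8, max_so_far = 8
Position 3 (value 14): max_ending_here = 22, max_so_far = 22
Position 4 (value 4): max_ending_here = 26, max_so_far = 26
Position 5 (value -12): max_ending_here = 14, max_so_far = 26
Position 6 (value 4): max_ending_here = 18, max_so_far = 26
Position 7 (value -14): max_ending_here = 4, max_so_far = 26

Maximum subarray: [8, 0, 14, 4]
Maximum sum: 26

The maximum subarray is [8, 0, 14, 4] with sum 26. This subarray runs from index 1 to index 4.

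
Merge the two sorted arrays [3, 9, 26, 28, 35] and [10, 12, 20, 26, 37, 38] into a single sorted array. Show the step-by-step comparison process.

Merging process:

Compare 3 vs 10: take 3 from left. Merged: [3]
Compare 9 vs 10: take 9 from left. Merged: [3, 9]
Compare 26 vs 10: take 10 from right. Merged: [3, 9, 10]
Compare 26 vs 12: take 12 from right. Merged: [3, 9, 10, 12]
Compare 26 vs 20: take 20 from right. Merged: [3, 9, 10, 12, 20]
Compare 26 vs 26: take 26 from left. Merged: [3, 9, 10, 12, 20, 26]
Compare 28 vs 26: take 26 from right. Merged: [3, 9, 10, 12, 20, 26, 26]
Compare 28 vs 37: take 28 from left. Merged: [3, 9, 10, 12, 20, 26, 26, 28]
Compare 35 vs 37: take 35 from left. Merged: [3, 9, 10, 12, 20, 26, 26, 28, 35]
Append remaining from right: [37, 38]. Merged: [3, 9, 10, 12, 20, 26, 26, 28, 35, 37, 38]

Final merged array: [3, 9, 10, 12, 20, 26, 26, 28, 35, 37, 38]
Total comparisons: 9

The merged array is [3, 9, 10, 12, 20, 26, 26, 28, 35, 37, 38], requiring 9 comparisons. The merge step runs in O(n) time where n is the total number of elements.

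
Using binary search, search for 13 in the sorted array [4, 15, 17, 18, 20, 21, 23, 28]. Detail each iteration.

Binary search for 13 in [4, 15, 17, 18, 20, 21, 23, 28]:

lo=0, hi=7, mid=3, arr[mid]=18 -> 18 > 13, search left half
lo=0, hi=2, mid=1, arr[mid]=15 -> 15 > 13, search left half
lo=0, hi=0, mid=0, arr[mid]=4 -> 4 < 13, search right half
lo=1 > hi=0, target 13 not found

Binary search determines that 13 is not in the array after 3 comparisons. The search space was exhausted without finding the target.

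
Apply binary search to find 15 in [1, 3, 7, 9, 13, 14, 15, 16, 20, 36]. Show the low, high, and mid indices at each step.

Binary search for 15 in [1, 3, 7, 9, 13, 14, 15, 16, 20, 36]:

lo=0, hi=9, mid=4, arr[mid]=13 -> 13 < 15, search right half
lo=5, hi=9, mid=7, arr[mid]=16 -> 16 > 15, search left half
lo=5, hi=6, mid=5, arr[mid]=14 -> 14 < 15, search right half
lo=6, hi=6, mid=6, arr[mid]=15 -> Found target at index 6!

Binary search finds 15 at index 6 after 4 comparisons. The search repeatedly halves the search space by comparing with the middle element.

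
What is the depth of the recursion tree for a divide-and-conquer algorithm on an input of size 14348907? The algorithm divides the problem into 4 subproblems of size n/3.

For divide and conquer with division factor 3:

Problem sizes at each level:
Level 0: 14348907
Level 1: 4782969
Level 2: 1594323
Level 3: 531441
Level 4: 177147
Level 5: 59049
Level 6: 19683
Level 7: 6561
Level 8: 2187
Level 9: 729
Level 10: 243
Level 11: 81
Level 12: 27
Level 13: 9
Level 14: 3
Level 15: 1

The root is level 0 and the size-1 base case is level 15 (the tree spans levels 0 through 15, i.e. 16 levels counting the root), so the depth is the number of divisions: log_3(14348907) = 15

The recursion tree depth is log_3(14348907) = 15. At each level, the problem size is divided by 3, so it takes 15 divisions to reduce to a base case of size 1. The algorithm makes 4 recursive calls at each level.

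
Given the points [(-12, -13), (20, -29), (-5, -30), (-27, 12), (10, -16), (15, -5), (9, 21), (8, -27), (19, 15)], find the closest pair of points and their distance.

Computing all pairwise distances among 9 points:

d((-12, -13), (20, -29)) = 35.7771
d((-12, -13), (-5, -30)) = 18.3848
d((-12, -13), (-27, 12)) = 29.1548
d((-12, -13), (10, -16)) = 22.2036
d((-12, -13), (15, -5)) = 28.1603
d((-12, -13), (9, 21)) = 39.9625
d((-12, -13), (8, -27)) = 24.4131
d((-12, -13), (19, 15)) = 41.7732
d((20, -29), (-5, -30)) = 25.02
d((20, -29), (-27, 12)) = 62.3699
d((20, -29), (10, -16)) = 16.4012
d((20, -29), (15, -5)) = 24.5153
d((20, -29), (9, 21)) = 51.1957
d((20, -29), (8, -27)) = 12.1655
d((20, -29), (19, 15)) = 44.0114
d((-5, -30), (-27, 12)) = 47.4131
d((-5, -30), (10, -16)) = 20.5183
d((-5, -30), (15, -5)) = 32.0156
d((-5, -30), (9, 21)) = 52.8867
d((-5, -30), (8, -27)) = 13.3417
d((-5, -30), (19, 15)) = 51.0
d((-27, 12), (10, -16)) = 46.4004
d((-27, 12), (15, -5)) = 45.31
d((-27, 12), (9, 21)) = 37.108
d((-27, 12), (8, -27)) = 52.4023
d((-27, 12), (19, 15)) = 46.0977
d((10, -16), (15, -5)) = 12.083
d((10, -16), (9, 21)) = 37.0135
d((10, -16), (8, -27)) = 11.1803 <-- minimum
d((10, -16), (19, 15)) = 32.28
d((15, -5), (9, 21)) = 26.6833
d((15, -5), (8, -27)) = 23.0868
d((15, -5), (19, 15)) = 20.3961
d((9, 21), (8, -27)) = 48.0104
d((9, 21), (19, 15)) = 11.6619
d((8, -27), (19, 15)) = 43.4166

Closest pair: (10, -16) and (8, -27) with distance 11.1803

The closest pair is (10, -16) and (8, -27) with Euclidean distance 11.1803. For 9 points, brute-force pairwise comparison is shown above. For large n, the divide-and-conquer algorithm (sort by x, recurse on halves, check the dividing strip) achieves O(n log n).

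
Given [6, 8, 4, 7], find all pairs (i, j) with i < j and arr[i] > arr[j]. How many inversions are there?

Finding inversions in [6, 8, 4, 7]:

(0, 2): arr[0]=6 > arr[2]=4
(1, 2): arr[1]=8 > arr[2]=4
(1, 3): arr[1]=8 > arr[3]=7

Total inversions: 3

The array has 3 inversion(s): (0,2), (1,2), (1,3). Each pair (i,j) satisfies i < j and arr[i] > arr[j].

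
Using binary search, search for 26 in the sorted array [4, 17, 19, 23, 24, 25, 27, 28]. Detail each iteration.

Binary search for 26 in [4, 17, 19, 23, 24, 25, 27, 28]:

lo=0, hi=7, mid=3, arr[mid]=23 -> 23 < 26, search right half
lo=4, hi=7, mid=5, arr[mid]=25 -> 25 < 26, search right half
lo=6, hi=7, mid=6, arr[mid]=27 -> 27 > 26, search left half
lo=6 > hi=5, target 26 not found

Binary search determines that 26 is not in the array after 3 comparisons. The search space was exhausted without finding the target.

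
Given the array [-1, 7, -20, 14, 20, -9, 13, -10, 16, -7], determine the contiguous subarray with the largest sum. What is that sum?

Using Kadane's algorithm on [-1, 7, -20, 14, 20, -9, 13, -10, 16, -7]:

Scanning through the array:
Position 1 (value 7): max_ending_here = 7, max_so_far = 7
Position 2 (value -20): max_ending_here = -13, max_so_far = 7
Position 3 (value 14): max_ending_here = 14, max_so_far = 14
Position 4 (value 20): max_ending_here = 34, max_so_far = 34
Position 5 (value -9): max_ending_here = 25, max_so_far = 34
Position 6 (value 13): max_ending_here = 38, max_so_far = 38
Position 7 (value -10): max_ending_here = 28, max_so_far = 38
Position 8 (value 16): max_ending_here = 44, max_so_far = 44
Position 9 (value -7): max_ending_here = 37, max_so_far = 44

Maximum subarray: [14, 20, -9, 13, -10, 16]
Maximum sum: 44

The maximum subarray is [14, 20, -9, 13, -10, 16] with sum 44. This subarray runs from index 3 to index 8.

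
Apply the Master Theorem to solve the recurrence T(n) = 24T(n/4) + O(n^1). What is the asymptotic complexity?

Master Theorem for T(n) = 24T(n/4) + O(n^1):

a = 24, b = 4, c = 1
log_b(a) = log_4(24) = 2.2925

Case 1: c = 1 < log_4(24) = 2.2925
T(n) = O(n^(log_4 24))

For T(n) = 24T(n/4) + O(n^1): log_4(24) = 2.2925. This is Case 1 of the Master Theorem (c < log_b(a), work dominated by leaves), giving O(n^(log_4 24)).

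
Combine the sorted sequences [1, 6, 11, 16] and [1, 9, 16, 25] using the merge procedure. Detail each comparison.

Merging process:

Compare 1 vs 1: take 1 from left. Merged: [1]
Compare 6 vs 1: take 1 from right. Merged: [1, 1]
Compare 6 vs 9: take 6 from left. Merged: [1, 1, 6]
Compare 11 vs 9: take 9 from right. Merged: [1, 1, 6, 9]
Compare 11 vs 16: take 11 from left. Merged: [1, 1, 6, 9, 11]
Compare 16 vs 16: take 16 from left. Merged: [1, 1, 6, 9, 11, 16]
Append remaining from right: [16, 25]. Merged: [1, 1, 6, 9, 11, 16, 16, 25]

Final merged array: [1, 1, 6, 9, 11, 16, 16, 25]
Total comparisons: 6

The merged array is [1, 1, 6, 9, 11, 16, 16, 25], requiring 6 comparisons. The merge step runs in O(n) time where n is the total number of elements.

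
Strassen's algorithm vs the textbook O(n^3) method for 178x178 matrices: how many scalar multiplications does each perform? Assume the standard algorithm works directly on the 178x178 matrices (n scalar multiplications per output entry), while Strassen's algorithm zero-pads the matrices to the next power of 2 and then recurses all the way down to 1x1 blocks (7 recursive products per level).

Matrix multiplication for 178x178 matrices:

Strassen's algorithm requires power-of-2 dimensions. Pad 178x178 to 256x256 (next power of 2).

Standard algorithm: 178^3 = 5639752 multiplications
Strassen's algorithm: 7^(log2(256)) = 7^8 = 5764801 multiplications
Difference: 5639752 - 5764801 = -125049 (Strassen uses MORE here due to padding overhead — for small or just-over-power-of-2 n, padding can outweigh the per-level savings)

Standard: 5639752 multiplications (178^3). Strassen: 5764801 multiplications (7^8, after padding to 256x256). Strassen reduces 8 recursive multiplications to 7 at each level.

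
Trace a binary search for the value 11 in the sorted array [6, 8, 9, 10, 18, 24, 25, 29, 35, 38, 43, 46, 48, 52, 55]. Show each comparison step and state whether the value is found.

Binary search for 11 in [6, 8, 9, 10, 18, 24, 25, 29, 35, 38, 43, 46, 48, 52, 55]:

lo=0, hi=14, mid=7, arr[mid]=29 -> 29 > 11, search left half
lo=0, hi=6, mid=3, arr[mid]=10 -> 10 < 11, search right half
lo=4, hi=6, mid=5, arr[mid]=24 -> 24 > 11, search left half
lo=4, hi=4, mid=4, arr[mid]=18 -> 18 > 11, search left half
lo=4 > hi=3, target 11 not found

Binary search determines that 11 is not in the array after 4 comparisons. The search space was exhausted without finding the target.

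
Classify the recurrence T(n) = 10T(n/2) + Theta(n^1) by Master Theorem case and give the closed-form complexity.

Master Theorem for T(n) = 10T(n/2) + O(n^1):

a = 10, b = 2, c = 1
log_b(a) = log_2(10) = 3.3219

Case 1: c = 1 < log_2(10) = 3.3219
T(n) = O(n^(log_2 10))

For T(n) = 10T(n/2) + O(n^1): log_2(10) = 3.3219. This is Case 1 of the Master Theorem (c < log_b(a), work dominated by leaves), giving O(n^(log_2 10)).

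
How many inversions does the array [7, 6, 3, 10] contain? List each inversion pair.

Finding inversions in [7, 6, 3, 10]:

(0, 1): arr[0]=7 > arr[1]=6
(0, 2): arr[0]=7 > arr[2]=3
(1, 2): arr[1]=6 > arr[2]=3

Total inversions: 3

The array has 3 inversion(s): (0,1), (0,2), (1,2). Each pair (i,j) satisfies i < j and arr[i] > arr[j].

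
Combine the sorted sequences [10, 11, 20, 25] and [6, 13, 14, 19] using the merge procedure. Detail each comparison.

Merging process:

Compare 10 vs 6: take 6 from right. Merged: [6]
Compare 10 vs 13: take 10 from left. Merged: [6, 10]
Compare 11 vs 13: take 11 from left. Merged: [6, 10, 11]
Compare 20 vs 13: take 13 from right. Merged: [6, 10, 11, 13]
Compare 20 vs 14: take 14 from right. Merged: [6, 10, 11, 13, 14]
Compare 20 vs 19: take 19 from right. Merged: [6, 10, 11, 13, 14, 19]
Append remaining from left: [20, 25]. Merged: [6, 10, 11, 13, 14, 19, 20, 25]

Final merged array: [6, 10, 11, 13, 14, 19, 20, 25]
Total comparisons: 6

The merged array is [6, 10, 11, 13, 14, 19, 20, 25], requiring 6 comparisons. The merge step runs in O(n) time where n is the total number of elements.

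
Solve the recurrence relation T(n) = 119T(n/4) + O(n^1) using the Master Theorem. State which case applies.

Master Theorem for T(n) = 119T(n/4) + O(n^1):

a = 119, b = 4, c = 1
log_b(a) = log_4(119) = 3.4474

Case 1: c = 1 < log_4(119) = 3.4474
T(n) = O(n^(log_4 119))

For T(n) = 119T(n/4) + O(n^1): log_4(119) = 3.4474. This is Case 1 of the Master Theorem (c < log_b(a), work dominated by leaves), giving O(n^(log_4 119)).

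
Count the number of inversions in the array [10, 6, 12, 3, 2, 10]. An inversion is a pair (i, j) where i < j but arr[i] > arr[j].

Finding inversions in [10, 6, 12, 3, 2, 10]:

(0, 1): arr[0]=10 > arr[1]=6
(0, 3): arr[0]=10 > arr[3]=3
(0, 4): arr[0]=10 > arr[4]=2
(1, 3): arr[1]=6 > arr[3]=3
(1, 4): arr[1]=6 > arr[4]=2
(2, 3): arr[2]=12 > arr[3]=3
(2, 4): arr[2]=12 > arr[4]=2
(2, 5): arr[2]=12 > arr[5]=10
(3, 4): arr[3]=3 > arr[4]=2

Total inversions: 9

The array has 9 inversion(s): (0,1), (0,3), (0,4), (1,3), (1,4), (2,3), (2,4), (2,5), (3,4). Each pair (i,j) satisfies i < j and arr[i] > arr[j].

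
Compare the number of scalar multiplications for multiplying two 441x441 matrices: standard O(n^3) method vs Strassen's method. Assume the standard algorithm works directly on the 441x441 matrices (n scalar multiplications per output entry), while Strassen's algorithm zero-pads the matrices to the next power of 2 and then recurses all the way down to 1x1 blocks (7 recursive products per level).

Matrix multiplication for 441x441 matrices:

Strassen's algorithm requires power-of-2 dimensions. Pad 441x441 to 512x512 (next power of 2).

Standard algorithm: 441^3 = 85766121 multiplications
Strassen's algorithm: 7^(log2(512)) = 7^9 = 40353607 multiplications
Savings: 85766121 - 40353607 = 45412514 multiplications

Standard: 85766121 multiplications (441^3). Strassen: 40353607 multiplications (7^9, after padding to 512x512). Strassen reduces 8 recursive multiplications to 7 at each level.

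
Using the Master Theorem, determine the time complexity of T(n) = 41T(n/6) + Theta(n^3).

Master Theorem for T(n) = 41T(n/6) + O(n^3):

a = 41, b = 6, c = 3
log_b(a) = log_6(41) = 2.0726

Case 3: c = 3 > log_6(41) = 2.0726
T(n) = O(n^3) = O(n^3)

For T(n) = 41T(n/6) + O(n^3): log_6(41) = 2.0726. This is Case 3 of the Master Theorem (c > log_b(a), work dominated by root), giving O(n^3).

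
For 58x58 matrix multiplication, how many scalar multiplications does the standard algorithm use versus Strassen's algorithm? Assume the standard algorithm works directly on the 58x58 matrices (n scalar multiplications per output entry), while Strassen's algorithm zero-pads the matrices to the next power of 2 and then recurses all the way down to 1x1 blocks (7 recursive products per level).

Matrix multiplication for 58x58 matrices:

Strassen's algorithm requires power-of-2 dimensions. Pad 58x58 to 64x64 (next power of 2).

Standard algorithm: 58^3 = 195112 multiplications
Strassen's algorithm: 7^(log2(64)) = 7^6 = 117649 multiplications
Savings: 195112 - 117649 = 77463 multiplications

Standard: 195112 multiplications (58^3). Strassen: 117649 multiplications (7^6, after padding to 64x64). Strassen reduces 8 recursive multiplications to 7 at each level.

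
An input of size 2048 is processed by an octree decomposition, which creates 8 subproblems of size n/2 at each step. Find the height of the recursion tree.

For divide and conquer with division factor 2:

Problem sizes at each level:
Level 0: 2048
Level 1: 1024
Level 2: 512
Level 3: 256
Level 4: 128
Level 5: 64
Level 6: 32
Level 7: 16
Level 8: 8
Level 9: 4
Level 10: 2
Level 11: 1

The root is level 0 and the size-1 base case is level 11 (the tree spans levels 0 through 11, i.e. 12 levels counting the root), so the depth is the number of divisions: log_2(2048) = 11

The recursion tree depth is log_2(2048) = 11. At each level, the problem size is divided by 2, so it takes 11 divisions to reduce to a base case of size 1. The algorithm makes 8 recursive calls at each level.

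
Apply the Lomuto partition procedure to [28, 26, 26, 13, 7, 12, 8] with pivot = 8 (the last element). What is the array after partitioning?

Lomuto partition with pivot = 8:

Initial array: [28, 26, 26, 13, 7, 12, 8]

arr[0]=28 > 8: no swap
arr[1]=26 > 8: no swap
arr[2]=26 > 8: no swap
arr[3]=13 > 8: no swap
arr[4]=7 <= 8: swap with position 0, array becomes [7, 26, 26, 13, 28, 12, 8]
arr[5]=12 > 8: no swap

Place pivot at position 1: [7, 8, 26, 13, 28, 12, 26]
Pivot position: 1

After partitioning with pivot 8, the array becomes [7, 8, 26, 13, 28, 12, 26]. The pivot is placed at index 1. All elements to the left of the pivot are <= 8, and all elements to the right are > 8.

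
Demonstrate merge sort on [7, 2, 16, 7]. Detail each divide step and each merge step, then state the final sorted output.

Merge sort trace:

Split: [7, 2, 16, 7] -> [7, 2] and [16, 7]
  Split: [7, 2] -> [7] and [2]
  Merge: [7] + [2] -> [2, 7]
  Split: [16, 7] -> [16] and [7]
  Merge: [16] + [7] -> [7, 16]
Merge: [2, 7] + [7, 16] -> [2, 7, 7, 16]

Final sorted array: [2, 7, 7, 16]

The merge sort proceeds by recursively splitting the array and merging sorted halves.
After all merges, the sorted array is [2, 7, 7, 16].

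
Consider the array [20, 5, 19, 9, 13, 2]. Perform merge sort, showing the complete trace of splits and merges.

Merge sort trace:

Split: [20, 5, 19, 9, 13, 2] -> [20, 5, 19] and [9, 13, 2]
  Split: [20, 5, 19] -> [20] and [5, 19]
    Split: [5, 19] -> [5] and [19]
    Merge: [5] + [19] -> [5, 19]
  Merge: [20] + [5, 19] -> [5, 19, 20]
  Split: [9, 13, 2] -> [9] and [13, 2]
    Split: [13, 2] -> [13] and [2]
    Merge: [13] + [2] -> [2, 13]
  Merge: [9] + [2, 13] -> [2, 9, 13]
Merge: [5, 19, 20] + [2, 9, 13] -> [2, 5, 9, 13, 19, 20]

Final sorted array: [2, 5, 9, 13, 19, 20]

The merge sort proceeds by recursively splitting the array and merging sorted halves.
After all merges, the sorted array is [2, 5, 9, 13, 19, 20].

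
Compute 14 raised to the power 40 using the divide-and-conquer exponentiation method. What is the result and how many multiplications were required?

Computing 14^40 by squaring (build up from 14^1; each line after the first costs one multiplication):

14^1 = 14
14^2 = (14^1)^2 = 14^2 = 196
14^4 = (14^2)^2 = 196^2 = 38416
14^5 = 14 * 14^4 = 14 * 38416 = 537824
14^10 = (14^5)^2 = 537824^2 = 289254654976
14^20 = (14^10)^2 = 289254654976^2 = 83668255425284801560576
14^40 = (14^20)^2 = 83668255425284801560576^2 = 7000376965910699630056503868178506524997451776

Result: 7000376965910699630056503868178506524997451776
Multiplications needed: 6 (6 lines after 14^1)

14^40 = 7000376965910699630056503868178506524997451776. Using exponentiation by squaring, this requires 6 multiplications. The key idea: if the exponent is even, square the half-power; if odd, multiply by the base once.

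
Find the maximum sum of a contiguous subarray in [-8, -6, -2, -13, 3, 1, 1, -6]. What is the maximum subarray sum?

Using Kadane's algorithm on [-8, -6, -2, -13, 3, 1, 1, -6]:

Scanning through the array:
Position 1 (value -6): max_ending_here = -6, max_so_far = -6
Position 2 (value -2): max_ending_here = -2, max_so_far = -2
Position 3 (value -13): max_ending_here = -13, max_so_far = -2
Position 4 (value 3): max_ending_here = 3, max_so_far = 3
Position 5 (value 1): max_ending_here = 4, max_so_far = 4
Position 6 (value 1): max_ending_here = 5, max_so_far = 5
Position 7 (value -6): max_ending_here = -1, max_so_far = 5

Maximum subarray: [3, 1, 1]
Maximum sum: 5

The maximum subarray is [3, 1, 1] with sum 5. This subarray runs from index 4 to index 6.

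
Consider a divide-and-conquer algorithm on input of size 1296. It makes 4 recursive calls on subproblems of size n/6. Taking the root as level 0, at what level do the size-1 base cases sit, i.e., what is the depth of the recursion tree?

For divide and conquer with division factor 6:

Problem sizes at each level:
Level 0: 1296
Level 1: 216
Level 2: 36
Level 3: 6
Level 4: 1

The root is level 0 and the size-1 base case is level 4 (the tree spans levels 0 through 4, i.e. 5 levels counting the root), so the depth is the number of divisions: log_6(1296) = 4

The recursion tree depth is log_6(1296) = 4. At each level, the problem size is divided by 6, so it takes 4 divisions to reduce to a base case of size 1. The algorithm makes 4 recursive calls at each level.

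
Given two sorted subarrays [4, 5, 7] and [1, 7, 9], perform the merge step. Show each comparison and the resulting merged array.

Merging process:

Compare 4 vs 1: take 1 from right. Merged: [1]
Compare 4 vs 7: take 4 from left. Merged: [1, 4]
Compare 5 vs 7: take 5 from left. Merged: [1, 4, 5]
Compare 7 vs 7: take 7 from left. Merged: [1, 4, 5, 7]
Append remaining from right: [7, 9]. Merged: [1, 4, 5, 7, 7, 9]

Final merged array: [1, 4, 5, 7, 7, 9]
Total comparisons: 4

The merged array is [1, 4, 5, 7, 7, 9], requiring 4 comparisons. The merge step runs in O(n) time where n is the total number of elements.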